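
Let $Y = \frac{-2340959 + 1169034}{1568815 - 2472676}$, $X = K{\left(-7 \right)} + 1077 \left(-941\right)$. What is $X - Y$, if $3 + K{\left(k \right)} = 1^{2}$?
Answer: $- \frac{916027237124}{903861} \approx -1.0135 \cdot 10^{6}$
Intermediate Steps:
$K{\left(k \right)} = -2$ ($K{\left(k \right)} = -3 + 1^{2} = -3 + 1 = -2$)
$X = -1013459$ ($X = -2 + 1077 \left(-941\right) = -2 - 1013457 = -1013459$)
$Y = \frac{1171925}{903861}$ ($Y = - \frac{1171925}{-903861} = \left(-1171925\right) \left(- \frac{1}{903861}\right) = \frac{1171925}{903861} \approx 1.2966$)
$X - Y = -1013459 - \frac{1171925}{903861} = - \frac{916027237124}{903861}$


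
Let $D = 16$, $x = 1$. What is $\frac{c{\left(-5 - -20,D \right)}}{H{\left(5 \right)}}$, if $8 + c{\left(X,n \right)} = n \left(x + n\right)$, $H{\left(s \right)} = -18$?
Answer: $- \frac{44}{3} \approx -14.667$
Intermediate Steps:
$c{\left(X,n \right)} = -8 + n \left(1 + n\right)$
$\frac{c{\left(-5 - -20,D \right)}}{H{\left(5 \right)}} = \frac{-8 + 16 + 16^{2}}{-18} = \left(-8 + 16 + 256\right) \left(- \frac{1}{18}\right) = 264 \left(- \frac{1}{18}\right) = - \frac{44}{3}$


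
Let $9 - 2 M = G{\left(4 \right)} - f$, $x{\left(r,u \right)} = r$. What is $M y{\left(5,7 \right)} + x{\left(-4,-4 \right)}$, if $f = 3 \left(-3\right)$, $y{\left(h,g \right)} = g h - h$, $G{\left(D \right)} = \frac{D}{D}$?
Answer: $-19$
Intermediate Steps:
$G{\left(D \right)} = 1$
$y{\left(h,g \right)} = - h + g h$
$f = -9$
$M = - \frac{1}{2}$ ($M = \frac{9}{2} - \frac{1 - -9}{2} = \frac{9}{2} - \frac{1 + 9}{2} = \frac{9}{2} - 5 = - \frac{1}{2} \approx -0.5$)
$M y{\left(5,7 \right)} + x{\left(-4,-4 \right)} = - \frac{5 \left(-1 + 7\right)}{2} - 4 = - \frac{5 \cdot 6}{2} - 4 = \left(- \frac{1}{2}\right) 30 - 4 = -15 - 4 = -19$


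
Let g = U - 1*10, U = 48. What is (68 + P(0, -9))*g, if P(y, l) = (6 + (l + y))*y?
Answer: 2584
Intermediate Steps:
P(y, l) = y*(6 + l + y) (P(y, l) = (6 + l + y)*y = y*(6 + l + y))
g = 38 (g = 48 - 1*10 = 48 - 10 = 38)
(68 + P(0, -9))*g = (68 + 0*(6 - 9 + 0))*38 = (68 + 0*(-3))*38 = (68 + 0)*38 = 68*38 = 2584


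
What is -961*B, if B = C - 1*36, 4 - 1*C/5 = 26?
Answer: 140306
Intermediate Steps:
C = -110 (C = 20 - 5*26 = 20 - 130 = -110)
B = -146 (B = -110 - 1*36 = -110 - 36 = -146)
-961*B = -961*(-146) = 140306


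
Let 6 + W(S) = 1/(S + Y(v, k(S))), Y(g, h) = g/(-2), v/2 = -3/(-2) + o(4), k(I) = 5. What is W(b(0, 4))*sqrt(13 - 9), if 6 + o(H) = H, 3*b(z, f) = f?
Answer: -120/11 ≈ -10.909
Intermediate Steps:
b(z, f) = f/3
o(H) = -6 + H
v = -1 (v = 2*(-3/(-2) + (-6 + 4)) = 2*(-3*(-1/2) - 2) = 2*(3/2 - 2) = 2*(-1/2) = -1)
Y(g, h) = -g/2 (Y(g, h) = g*(-1/2) = -g/2)
W(S) = -6 + 1/(1/2 + S) (W(S) = -6 + 1/(S - 1/2*(-1)) = -6 + 1/(S + 1/2) = -6 + 1/(1/2 + S))
W(b(0, 4))*sqrt(13 - 9) = (4*(-1 - 4)/(1 + 2*((1/3)*4)))*sqrt(13 - 9) = (4*(-1 - 3*4/3)/(1 + 2*(4/3)))*sqrt(4) = (4*(-1 - 4)/(1 + 8/3))*2 = (4*(-5)/(11/3))*2 = (4*(3/11)*(-5))*2 = -60/11*2 = -120/11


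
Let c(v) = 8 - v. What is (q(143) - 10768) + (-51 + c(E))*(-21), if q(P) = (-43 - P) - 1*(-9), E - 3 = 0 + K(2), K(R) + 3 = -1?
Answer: -10063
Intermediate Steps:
K(R) = -4 (K(R) = -3 - 1 = -4)
E = -1 (E = 3 + (0 - 4) = 3 - 4 = -1)
q(P) = -34 - P (q(P) = (-43 - P) + 9 = -34 - P)
(q(143) - 10768) + (-51 + c(E))*(-21) = ((-34 - 1*143) - 10768) + (-51 + (8 - 1*(-1)))*(-21) = ((-34 - 143) - 10768) + (-51 + (8 + 1))*(-21) = (-177 - 10768) + (-51 + 9)*(-21) = -10945 - 42*(-21) = -10945 + 882 = -10063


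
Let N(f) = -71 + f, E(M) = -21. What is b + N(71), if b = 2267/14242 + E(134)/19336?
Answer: 21767815/137691656 ≈ 0.15809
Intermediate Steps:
b = 21767815/137691656 (b = 2267/14242 - 21/19336 = 21767815/137691656 ≈ 0.15809)
b + N(71) = 21767815/137691656 + (-71 + 71) = 21767815/137691656 + 0 = 21767815/137691656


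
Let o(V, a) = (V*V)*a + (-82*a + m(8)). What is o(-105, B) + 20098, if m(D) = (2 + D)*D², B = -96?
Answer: -1029790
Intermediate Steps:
m(D) = D²*(2 + D)
o(V, a) = 640 - 82*a + a*V² (o(V, a) = (V*V)*a + (-82*a + 8²*(2 + 8)) = V²*a + (-82*a + 64*10) = a*V² + (-82*a + 640) = a*V² + (640 - 82*a) = 640 - 82*a + a*V²)
o(-105, B) + 20098 = (640 - 82*(-96) - 96*(-105)²) + 20098 = (640 + 7872 - 96*11025) + 20098 = (640 + 7872 - 1058400) + 20098 = -1049888 + 20098 = -1029790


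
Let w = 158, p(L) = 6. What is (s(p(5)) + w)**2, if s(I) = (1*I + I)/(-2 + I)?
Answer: 25921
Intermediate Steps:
s(I) = 2*I/(-2 + I) (s(I) = (I + I)/(-2 + I) = (2*I)/(-2 + I) = 2*I/(-2 + I))
(s(p(5)) + w)**2 = (2*6/(-2 + 6) + 158)**2 = (2*6/4 + 158)**2 = (2*6*(1/4) + 158)**2 = (3 + 158)**2 = 161**2 = 25921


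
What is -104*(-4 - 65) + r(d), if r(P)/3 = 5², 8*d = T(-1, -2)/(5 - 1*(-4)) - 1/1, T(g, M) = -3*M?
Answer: 7251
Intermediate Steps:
d = -1/24 (d = ((-3*(-2))/(5 - 1*(-4)) - 1/1)/8 = (6/(5 + 4) - 1*1)/8 = (6/9 - 1)/8 = (6*(⅑) - 1)/8 = (⅔ - 1)/8 = (⅛)*(-⅓) = -1/24 ≈ -0.041667)
r(P) = 75 (r(P) = 3*5² = 3*25 = 75)
-104*(-4 - 65) + r(d) = -104*(-4 - 65) + 75 = -104*(-69) + 75 = 7176 + 75 = 7251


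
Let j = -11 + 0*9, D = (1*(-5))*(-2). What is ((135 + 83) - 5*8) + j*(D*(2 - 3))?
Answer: 288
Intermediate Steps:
D = 10 (D = -5*(-2) = 10)
j = -11 (j = -11 + 0 = -11)
((135 + 83) - 5*8) + j*(D*(2 - 3)) = ((135 + 83) - 5*8) - 110*(2 - 3) = (218 - 40) - 110*(-1) = 178 - 11*(-10) = 178 + 110 = 288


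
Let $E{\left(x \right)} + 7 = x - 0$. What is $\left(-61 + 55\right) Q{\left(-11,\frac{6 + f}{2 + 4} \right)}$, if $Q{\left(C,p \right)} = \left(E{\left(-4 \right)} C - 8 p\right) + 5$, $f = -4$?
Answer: $-740$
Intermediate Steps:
$E{\left(x \right)} = -7 + x$ ($E{\left(x \right)} = -7 + \left(x - 0\right) = -7 + \left(x + 0\right) = -7 + x$)
$Q{\left(C,p \right)} = 5 - 11 C - 8 p$ ($Q{\left(C,p \right)} = \left(\left(-7 - 4\right) C - 8 p\right) + 5 = \left(- 11 C - 8 p\right) + 5 = 5 - 11 C - 8 p$)
$\left(-61 + 55\right) Q{\left(-11,\frac{6 + f}{2 + 4} \right)} = \left(-61 + 55\right) \left(5 - -121 - 8 \frac{6 - 4}{2 + 4}\right) = - 6 \left(5 + 121 - 8 \cdot \frac{2}{6}\right) = - 6 \left(5 + 121 - 8 \cdot 2 \cdot \frac{1}{6}\right) = - 6 \left(5 + 121 - \frac{8}{3}\right) = \left(-6\right) \frac{370}{3} = -740$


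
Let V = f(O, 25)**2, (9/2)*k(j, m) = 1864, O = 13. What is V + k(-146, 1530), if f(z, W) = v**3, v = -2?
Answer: 4304/9 ≈ 478.22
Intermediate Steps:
k(j, m) = 3728/9 (k(j, m) = (2/9)*1864 = 3728/9)
f(z, W) = -8 (f(z, W) = (-2)**3 = -8)
V = 64 (V = (-8)**2 = 64)
V + k(-146, 1530) = 64 + 3728/9 = 4304/9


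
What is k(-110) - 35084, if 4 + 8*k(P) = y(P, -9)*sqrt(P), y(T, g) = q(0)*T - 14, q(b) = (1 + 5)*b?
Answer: -70169/2 - 7*I*sqrt(110)/4 ≈ -35085.0 - 18.354*I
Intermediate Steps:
q(b) = 6*b
y(T, g) = -14 (y(T, g) = (6*0)*T - 14 = 0*T - 14 = 0 - 14 = -14)
k(P) = -1/2 - 7*sqrt(P)/4 (k(P) = -1/2 + (-14*sqrt(P))/8 = -1/2 - 7*sqrt(P)/4)
k(-110) - 35084 = (-1/2 - 7*I*sqrt(110)/4) - 35084 = -70169/2 - 7*I*sqrt(110)/4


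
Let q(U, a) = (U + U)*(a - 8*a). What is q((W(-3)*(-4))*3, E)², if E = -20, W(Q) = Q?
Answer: 101606400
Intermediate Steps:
q(U, a) = -14*U*a (q(U, a) = (2*U)*(-7*a) = -14*U*a)
q((W(-3)*(-4))*3, E)² = (-14*-3*(-4)*3*(-20))² = (-14*12*3*(-20))² = (-14*36*(-20))² = 10080² = 101606400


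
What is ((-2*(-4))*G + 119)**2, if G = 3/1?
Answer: 20449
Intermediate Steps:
G = 3 (G = 3*1 = 3)
((-2*(-4))*G + 119)**2 = (-2*(-4)*3 + 119)**2 = (8*3 + 119)**2 = (24 + 119)**2 = 143**2 = 20449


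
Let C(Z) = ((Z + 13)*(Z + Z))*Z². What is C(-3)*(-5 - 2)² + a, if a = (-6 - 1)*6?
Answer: -26502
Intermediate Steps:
C(Z) = 2*Z³*(13 + Z) (C(Z) = ((13 + Z)*(2*Z))*Z² = (2*Z*(13 + Z))*Z² = 2*Z³*(13 + Z))
a = -42 (a = -7*6 = -42)
C(-3)*(-5 - 2)² + a = (2*(-3)³*(13 - 3))*(-5 - 2)² - 42 = (2*(-27)*10)*(-7)² - 42 = -540*49 - 42 = -26460 - 42 = -26502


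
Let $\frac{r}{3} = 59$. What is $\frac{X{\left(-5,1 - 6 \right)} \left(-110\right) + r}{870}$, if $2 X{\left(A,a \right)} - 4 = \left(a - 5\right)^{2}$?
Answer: $- \frac{5543}{870} \approx -6.3713$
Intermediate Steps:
$r = 177$ ($r = 3 \cdot 59 = 177$)
$X{\left(A,a \right)} = 2 + \frac{\left(-5 + a\right)^{2}}{2}$ ($X{\left(A,a \right)} = 2 + \frac{\left(a - 5\right)^{2}}{2} = 2 + \frac{\left(-5 + a\right)^{2}}{2}$)
$\frac{X{\left(-5,1 - 6 \right)} \left(-110\right) + r}{870} = \frac{\left(2 + \frac{\left(-5 + \left(1 - 6\right)\right)^{2}}{2}\right) \left(-110\right) + 177}{870} = \left(\left(2 + \frac{\left(-5 - 5\right)^{2}}{2}\right) \left(-110\right) + 177\right) \frac{1}{870} = \left(\left(2 + \frac{\left(-10\right)^{2}}{2}\right) \left(-110\right) + 177\right) \frac{1}{870} = \left(\left(2 + \frac{1}{2} \cdot 100\right) \left(-110\right) + 177\right) \frac{1}{870} = \left(\left(2 + 50\right) \left(-110\right) + 177\right) \frac{1}{870} = \left(52 \left(-110\right) + 177\right) \frac{1}{870} = \left(-5720 + 177\right) \frac{1}{870} = \left(-5543\right) \frac{1}{870} = - \frac{5543}{870}$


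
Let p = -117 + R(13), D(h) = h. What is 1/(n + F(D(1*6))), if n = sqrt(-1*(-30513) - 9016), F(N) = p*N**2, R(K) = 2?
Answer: -4140/17118103 - sqrt(21497)/17118103 ≈ -0.00025041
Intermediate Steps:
p = -115 (p = -117 + 2 = -115)
F(N) = -115*N**2
n = sqrt(21497) (n = sqrt(30513 - 9016) = sqrt(21497) ≈ 146.62)
1/(n + F(D(1*6))) = 1/(sqrt(21497) - 115*(1*6)**2) = 1/(sqrt(21497) - 115*6**2) = 1/(sqrt(21497) - 115*36) = 1/(sqrt(21497) - 4140) = 1/(-4140 + sqrt(21497))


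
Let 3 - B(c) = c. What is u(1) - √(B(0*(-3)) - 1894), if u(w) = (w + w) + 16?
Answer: 18 - I*√1891 ≈ 18.0 - 43.486*I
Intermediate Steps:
B(c) = 3 - c
u(w) = 16 + 2*w (u(w) = 2*w + 16 = 16 + 2*w)
u(1) - √(B(0*(-3)) - 1894) = (16 + 2*1) - √((3 - 0*(-3)) - 1894) = (16 + 2) - √((3 - 1*0) - 1894) = 18 - √((3 + 0) - 1894) = 18 - √(3 - 1894) = 18 - √(-1891) = 18 - I*√1891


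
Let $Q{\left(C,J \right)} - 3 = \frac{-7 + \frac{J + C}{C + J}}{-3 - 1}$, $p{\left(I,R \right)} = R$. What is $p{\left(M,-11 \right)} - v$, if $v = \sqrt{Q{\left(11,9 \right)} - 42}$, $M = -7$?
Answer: $-11 - \frac{5 i \sqrt{6}}{2} \approx -11.0 - 6.1237 i$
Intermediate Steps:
$Q{\left(C,J \right)} = \frac{9}{2}$ ($Q{\left(C,J \right)} = 3 + \frac{-7 + \frac{J + C}{C + J}}{-3 - 1} = 3 + \frac{-7 + \frac{C + J}{C + J}}{-4} = 3 + \left(-7 + 1\right) \left(- \frac{1}{4}\right) = 3 - - \frac{3}{2} = 3 + \frac{3}{2} = \frac{9}{2}$)
$v = \frac{5 i \sqrt{6}}{2}$ ($v = \sqrt{\frac{9}{2} - 42} = \sqrt{- \frac{75}{2}} = \frac{5 i \sqrt{6}}{2} \approx 6.1237 i$)
$p{\left(M,-11 \right)} - v = -11 - \frac{5 i \sqrt{6}}{2}$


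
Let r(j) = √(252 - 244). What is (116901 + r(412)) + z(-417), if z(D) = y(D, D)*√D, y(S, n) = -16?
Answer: 116901 + 2*√2 - 16*I*√417 ≈ 1.169e+5 - 326.73*I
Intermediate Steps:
r(j) = 2*√2 (r(j) = √8 = 2*√2)
z(D) = -16*√D
(116901 + r(412)) + z(-417) = (116901 + 2*√2) - 16*I*√417 = 116901 + 2*√2 - 16*I*√417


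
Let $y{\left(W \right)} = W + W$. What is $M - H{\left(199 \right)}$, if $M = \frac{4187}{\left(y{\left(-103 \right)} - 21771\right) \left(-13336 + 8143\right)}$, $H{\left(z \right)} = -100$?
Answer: $\frac{11412660287}{114126561} \approx 100.0$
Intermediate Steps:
$y{\left(W \right)} = 2 W$
$M = \frac{4187}{114126561}$ ($M = \frac{4187}{\left(2 \left(-103\right) - 21771\right) \left(-13336 + 8143\right)} = \frac{4187}{\left(-206 - 21771\right) \left(-5193\right)} = \frac{4187}{\left(-21977\right) \left(-5193\right)} = \frac{4187}{114126561} \approx 3.6687 \cdot 10^{-5}$)
$M - H{\left(199 \right)} = \frac{4187}{114126561} - -100 = \frac{4187}{114126561} + 100 = \frac{11412660287}{114126561}$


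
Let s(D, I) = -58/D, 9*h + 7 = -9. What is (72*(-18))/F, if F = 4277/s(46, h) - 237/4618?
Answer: 173562912/454284151 ≈ 0.38206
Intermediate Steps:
h = -16/9 (h = -7/9 + (⅑)*(-9) = -7/9 - 1 = -16/9 ≈ -1.7778)
F = -454284151/133922 (F = 4277/((-58/46)) - 237/4618 = 4277/((-58*1/46)) - 237*1/4618 = 4277/(-29/23) - 237/4618 = 4277*(-23/29) - 237/4618 = -98371/29 - 237/4618 = -454284151/133922 ≈ -3392.2)
(72*(-18))/F = (72*(-18))/(-454284151/133922) = -1296*(-133922/454284151) = 173562912/454284151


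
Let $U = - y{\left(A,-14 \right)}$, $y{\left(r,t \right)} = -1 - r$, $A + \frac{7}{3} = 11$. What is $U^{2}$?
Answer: $\frac{841}{9} \approx 93.444$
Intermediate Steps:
$A = \frac{26}{3}$ ($A = - \frac{7}{3} + 11 = \frac{26}{3} \approx 8.6667$)
$U = \frac{29}{3}$ ($U = - (-1 - \frac{26}{3}) = \left(-1\right) \left(- \frac{29}{3}\right) = \frac{29}{3} \approx 9.6667$)
$U^{2} = \left(\frac{29}{3}\right)^{2} = \frac{841}{9}$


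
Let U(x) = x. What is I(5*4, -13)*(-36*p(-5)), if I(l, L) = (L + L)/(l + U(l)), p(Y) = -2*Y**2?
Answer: -1170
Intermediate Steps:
I(l, L) = L/l (I(l, L) = (L + L)/(l + l) = (2*L)/((2*l)) = (2*L)*(1/(2*l)) = L/l)
I(5*4, -13)*(-36*p(-5)) = (-13/(5*4))*(-(-72)*(-5)**2) = (-13/20)*(-(-72)*25) = (-13*1/20)*(-36*(-50)) = -13/20*1800 = -1170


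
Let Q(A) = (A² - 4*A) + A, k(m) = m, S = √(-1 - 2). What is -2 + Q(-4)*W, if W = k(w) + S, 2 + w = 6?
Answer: 110 + 28*I*√3 ≈ 110.0 + 48.497*I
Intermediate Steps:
w = 4 (w = -2 + 6 = 4)
S = I*√3 (S = √(-3) = I*√3 ≈ 1.732*I)
Q(A) = A² - 3*A
W = 4 + I*√3 ≈ 4.0 + 1.732*I
-2 + Q(-4)*W = -2 + (-4*(-3 - 4))*(4 + I*√3) = -2 + (-4*(-7))*(4 + I*√3) = -2 + 28*(4 + I*√3) = -2 + (112 + 28*I*√3) = 110 + 28*I*√3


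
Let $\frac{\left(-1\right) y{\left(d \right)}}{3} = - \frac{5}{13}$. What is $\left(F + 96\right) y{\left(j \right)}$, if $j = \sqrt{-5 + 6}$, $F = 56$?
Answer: $\frac{2280}{13} \approx 175.38$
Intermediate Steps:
$j = 1$ ($j = \sqrt{1} = 1$)
$y{\left(d \right)} = \frac{15}{13}$ ($y{\left(d \right)} = - 3 \left(- \frac{5}{13}\right) = - 3 \left(\left(-5\right) \frac{1}{13}\right) = \left(-3\right) \left(- \frac{5}{13}\right) = \frac{15}{13}$)
$\left(F + 96\right) y{\left(j \right)} = \left(56 + 96\right) \frac{15}{13} = 152 \cdot \frac{15}{13} = \frac{2280}{13}$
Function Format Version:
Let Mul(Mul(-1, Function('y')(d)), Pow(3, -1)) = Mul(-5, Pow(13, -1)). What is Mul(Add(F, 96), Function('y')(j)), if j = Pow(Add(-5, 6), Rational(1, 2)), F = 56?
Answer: Rational(2280, 13) ≈ 175.38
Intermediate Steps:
j = 1 (j = Pow(1, Rational(1, 2)) = 1)
Function('y')(d) = Rational(15, 13) (Function('y')(d) = Mul(-3, Mul(-5, Pow(13, -1))) = Mul(-3, Mul(-5, Rational(1, 13))) = Mul(-3, Rational(-5, 13)) = Rational(15, 13))
Mul(Add(F, 96), Function('y')(j)) = Mul(Add(56, 96), Rational(15, 13)) = Mul(152, Rational(15, 13)) = Rational(2280, 13)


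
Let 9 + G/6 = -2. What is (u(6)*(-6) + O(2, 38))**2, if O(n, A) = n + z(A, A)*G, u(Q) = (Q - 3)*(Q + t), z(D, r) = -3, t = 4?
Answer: 400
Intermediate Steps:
G = -66 (G = -54 + 6*(-2) = -54 - 12 = -66)
u(Q) = (-3 + Q)*(4 + Q) (u(Q) = (Q - 3)*(Q + 4) = (-3 + Q)*(4 + Q))
O(n, A) = 198 + n (O(n, A) = n - 3*(-66) = n + 198 = 198 + n)
(u(6)*(-6) + O(2, 38))**2 = ((-12 + 6 + 6**2)*(-6) + (198 + 2))**2 = ((-12 + 6 + 36)*(-6) + 200)**2 = (30*(-6) + 200)**2 = (-180 + 200)**2 = 20**2 = 400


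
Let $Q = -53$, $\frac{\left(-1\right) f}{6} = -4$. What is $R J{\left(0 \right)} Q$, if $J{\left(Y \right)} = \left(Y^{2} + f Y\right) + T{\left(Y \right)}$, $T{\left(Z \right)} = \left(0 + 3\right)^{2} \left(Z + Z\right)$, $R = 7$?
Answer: $0$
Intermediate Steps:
$f = 24$ ($f = \left(-6\right) \left(-4\right) = 24$)
$T{\left(Z \right)} = 18 Z$ ($T{\left(Z \right)} = 3^{2} \cdot 2 Z = 9 \cdot 2 Z = 18 Z$)
$J{\left(Y \right)} = Y^{2} + 42 Y$ ($J{\left(Y \right)} = \left(Y^{2} + 24 Y\right) + 18 Y = Y^{2} + 42 Y$)
$R J{\left(0 \right)} Q = 7 \cdot 0 \left(42 + 0\right) \left(-53\right) = 7 \cdot 0 \cdot 42 \left(-53\right) = 7 \cdot 0 \left(-53\right) = 0 \left(-53\right) = 0$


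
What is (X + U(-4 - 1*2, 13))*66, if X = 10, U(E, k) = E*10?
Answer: -3300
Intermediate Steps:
U(E, k) = 10*E
(X + U(-4 - 1*2, 13))*66 = (10 + 10*(-4 - 1*2))*66 = (10 + 10*(-4 - 2))*66 = (10 + 10*(-6))*66 = (10 - 60)*66 = -50*66 = -3300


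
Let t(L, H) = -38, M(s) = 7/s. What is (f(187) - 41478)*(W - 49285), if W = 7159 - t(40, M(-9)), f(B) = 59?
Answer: 1743242872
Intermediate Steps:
W = 7197 (W = 7159 - 1*(-38) = 7159 + 38 = 7197)
(f(187) - 41478)*(W - 49285) = (59 - 41478)*(7197 - 49285) = -41419*(-42088) = 1743242872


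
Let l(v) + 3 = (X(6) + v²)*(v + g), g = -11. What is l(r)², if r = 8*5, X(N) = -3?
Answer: 2144616100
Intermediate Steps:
r = 40
l(v) = -3 + (-11 + v)*(-3 + v²) (l(v) = -3 + (-3 + v²)*(v - 11) = -3 + (-3 + v²)*(-11 + v) = -3 + (-11 + v)*(-3 + v²))
l(r)² = (30 + 40³ - 11*40² - 3*40)² = (30 + 64000 - 11*1600 - 120)² = (30 + 64000 - 17600 - 120)² = 46310² = 2144616100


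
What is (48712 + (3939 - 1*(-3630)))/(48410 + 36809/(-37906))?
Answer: 2133387586/1834992651 ≈ 1.1626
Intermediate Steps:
(48712 + (3939 - 1*(-3630)))/(48410 + 36809/(-37906)) = (48712 + (3939 + 3630))/(48410 + 36809*(-1/37906)) = (48712 + 7569)/(48410 - 36809/37906) = 56281/(1834992651/37906) = 56281*(37906/1834992651) = 2133387586/1834992651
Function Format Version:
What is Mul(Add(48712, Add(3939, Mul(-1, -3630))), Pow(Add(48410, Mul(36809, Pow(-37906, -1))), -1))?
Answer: Rational(2133387586, 1834992651) ≈ 1.1626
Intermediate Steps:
Mul(Add(48712, Add(3939, Mul(-1, -3630))), Pow(Add(48410, Mul(36809, Pow(-37906, -1))), -1)) = Mul(Add(48712, Add(3939, 3630)), Pow(Add(48410, Mul(36809, Rational(-1, 37906))), -1)) = Mul(Add(48712, 7569), Pow(Add(48410, Rational(-36809, 37906)), -1)) = Mul(56281, Pow(Rational(1834992651, 37906), -1)) = Mul(56281, Rational(37906, 1834992651)) = Rational(2133387586, 1834992651)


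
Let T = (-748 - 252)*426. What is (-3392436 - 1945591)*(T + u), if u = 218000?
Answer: 1110309616000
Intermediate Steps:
T = -426000 (T = -1000*426 = -426000)
(-3392436 - 1945591)*(T + u) = (-3392436 - 1945591)*(-426000 + 218000) = -5338027*(-208000) = 1110309616000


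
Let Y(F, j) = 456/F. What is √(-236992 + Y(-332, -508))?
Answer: 5*I*√65305894/83 ≈ 486.82*I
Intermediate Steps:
√(-236992 + Y(-332, -508)) = √(-236992 + 456/(-332)) = √(-236992 + 456*(-1/332)) = √(-236992 - 114/83) = √(-19670450/83) = 5*I*√65305894/83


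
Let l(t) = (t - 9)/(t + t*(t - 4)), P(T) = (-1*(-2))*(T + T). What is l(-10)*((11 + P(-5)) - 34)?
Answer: 817/130 ≈ 6.2846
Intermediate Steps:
P(T) = 4*T (P(T) = 2*(2*T) = 4*T)
l(t) = (-9 + t)/(t + t*(-4 + t))
l(-10)*((11 + P(-5)) - 34) = ((-9 - 10)/((-10)*(-3 - 10)))*((11 + 4*(-5)) - 34) = (-⅒*(-19)/(-13))*((11 - 20) - 34) = (-⅒*(-1/13)*(-19))*(-9 - 34) = -19/130*(-43) = 817/130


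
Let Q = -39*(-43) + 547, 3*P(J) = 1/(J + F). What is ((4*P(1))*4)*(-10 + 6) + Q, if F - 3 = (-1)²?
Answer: 33296/15 ≈ 2219.7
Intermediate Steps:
F = 4 (F = 3 + (-1)² = 3 + 1 = 4)
P(J) = 1/(3*(4 + J)) (P(J) = 1/(3*(J + 4)) = 1/(3*(4 + J)))
Q = 2224 (Q = 1677 + 547 = 2224)
((4*P(1))*4)*(-10 + 6) + Q = ((4*(1/(3*(4 + 1))))*4)*(-10 + 6) + 2224 = ((4*((⅓)/5))*4)*(-4) + 2224 = ((4*((⅓)*(⅕)))*4)*(-4) + 2224 = ((4*(1/15))*4)*(-4) + 2224 = ((4/15)*4)*(-4) + 2224 = (16/15)*(-4) + 2224 = -64/15 + 2224 = 33296/15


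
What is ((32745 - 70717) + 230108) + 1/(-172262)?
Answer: 33097731631/172262 ≈ 1.9214e+5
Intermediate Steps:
((32745 - 70717) + 230108) + 1/(-172262) = (-37972 + 230108) - 1/172262 = 192136 - 1/172262 = 33097731631/172262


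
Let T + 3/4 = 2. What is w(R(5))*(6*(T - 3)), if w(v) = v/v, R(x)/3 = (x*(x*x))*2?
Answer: -21/2 ≈ -10.500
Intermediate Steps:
R(x) = 6*x**3 (R(x) = 3*((x*(x*x))*2) = 3*((x*x**2)*2) = 3*(x**3*2) = 3*(2*x**3) = 6*x**3)
T = 5/4 (T = -3/4 + 2 = 5/4 ≈ 1.2500)
w(v) = 1
w(R(5))*(6*(T - 3)) = 1*(6*(5/4 - 3)) = 1*(6*(-7/4)) = 1*(-21/2) = -21/2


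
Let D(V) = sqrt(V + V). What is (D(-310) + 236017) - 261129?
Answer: -25112 + 2*I*sqrt(155) ≈ -25112.0 + 24.9*I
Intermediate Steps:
D(V) = sqrt(2)*sqrt(V) (D(V) = sqrt(2*V) = sqrt(2)*sqrt(V))
(D(-310) + 236017) - 261129 = (sqrt(2)*sqrt(-310) + 236017) - 261129 = (sqrt(2)*(I*sqrt(310)) + 236017) - 261129 = (2*I*sqrt(155) + 236017) - 261129 = (236017 + 2*I*sqrt(155)) - 261129 = -25112 + 2*I*sqrt(155)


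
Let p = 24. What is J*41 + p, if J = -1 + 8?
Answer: 311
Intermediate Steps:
J = 7
J*41 + p = 7*41 + 24 = 287 + 24 = 311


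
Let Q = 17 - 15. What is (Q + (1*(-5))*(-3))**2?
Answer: 289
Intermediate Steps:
Q = 2
(Q + (1*(-5))*(-3))**2 = (2 + (1*(-5))*(-3))**2 = (2 - 5*(-3))**2 = (2 + 15)**2 = 17**2 = 289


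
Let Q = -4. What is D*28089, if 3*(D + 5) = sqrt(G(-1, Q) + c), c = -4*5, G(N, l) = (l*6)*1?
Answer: -140445 + 18726*I*sqrt(11) ≈ -1.4045e+5 + 62107.0*I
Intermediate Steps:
G(N, l) = 6*l (G(N, l) = (6*l)*1 = 6*l)
c = -20
D = -5 + 2*I*sqrt(11)/3 (D = -5 + sqrt(6*(-4) - 20)/3 = -5 + sqrt(-24 - 20)/3 = -5 + sqrt(-44)/3 = -5 + (2*I*sqrt(11))/3 = -5 + 2*I*sqrt(11)/3 ≈ -5.0 + 2.2111*I)
D*28089 = (-5 + 2*I*sqrt(11)/3)*28089 = -140445 + 18726*I*sqrt(11)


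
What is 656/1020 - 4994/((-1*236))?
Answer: 656087/30090 ≈ 21.804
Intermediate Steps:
656/1020 - 4994/((-1*236)) = 656*(1/1020) - 4994/(-236) = 164/255 - 4994*(-1/236) = 164/255 + 2497/118 = 656087/30090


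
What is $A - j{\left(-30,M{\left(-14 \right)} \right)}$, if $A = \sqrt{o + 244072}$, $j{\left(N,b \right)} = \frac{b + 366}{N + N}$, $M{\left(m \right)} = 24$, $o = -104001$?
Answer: $\frac{13}{2} + \sqrt{140071} \approx 380.76$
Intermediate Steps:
$j{\left(N,b \right)} = \frac{366 + b}{2 N}$
$A = \sqrt{140071}$ ($A = \sqrt{-104001 + 244072} = \sqrt{140071} \approx 374.26$)
$A - j{\left(-30,M{\left(-14 \right)} \right)} = \sqrt{140071} - \frac{366 + 24}{2 \left(-30\right)} = \sqrt{140071} - \frac{1}{2} \left(- \frac{1}{30}\right) 390 = \sqrt{140071} - - \frac{13}{2} = \sqrt{140071} + \frac{13}{2} = \frac{13}{2} + \sqrt{140071}$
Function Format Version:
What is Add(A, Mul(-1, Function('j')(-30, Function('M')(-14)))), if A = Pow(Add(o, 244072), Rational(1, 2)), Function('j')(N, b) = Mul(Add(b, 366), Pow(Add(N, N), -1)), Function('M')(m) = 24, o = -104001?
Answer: Add(Rational(13, 2), Pow(140071, Rational(1, 2))) ≈ 380.76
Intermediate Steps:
Function('j')(N, b) = Mul(Rational(1, 2), Pow(N, -1), Add(366, b)) (Function('j')(N, b) = Mul(Add(366, b), Pow(Mul(2, N), -1)) = Mul(Add(366, b), Mul(Rational(1, 2), Pow(N, -1))) = Mul(Rational(1, 2), Pow(N, -1), Add(366, b)))
A = Pow(140071, Rational(1, 2)) (A = Pow(Add(-104001, 244072), Rational(1, 2)) = Pow(140071, Rational(1, 2)) ≈ 374.26)
Add(A, Mul(-1, Function('j')(-30, Function('M')(-14)))) = Add(Pow(140071, Rational(1, 2)), Mul(-1, Mul(Rational(1, 2), Pow(-30, -1), Add(366, 24)))) = Add(Pow(140071, Rational(1, 2)), Mul(-1, Mul(Rational(1, 2), Rational(-1, 30), 390))) = Add(Pow(140071, Rational(1, 2)), Mul(-1, Rational(-13, 2))) = Add(Pow(140071, Rational(1, 2)), Rational(13, 2)) = Add(Rational(13, 2), Pow(140071, Rational(1, 2)))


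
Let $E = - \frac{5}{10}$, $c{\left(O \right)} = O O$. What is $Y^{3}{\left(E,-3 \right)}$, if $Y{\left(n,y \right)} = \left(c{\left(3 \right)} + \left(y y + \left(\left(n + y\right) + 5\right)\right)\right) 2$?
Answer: $59319$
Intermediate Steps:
$c{\left(O \right)} = O^{2}$
$E = - \frac{1}{2}$ ($E = \left(-5\right) \frac{1}{10} = - \frac{1}{2} \approx -0.5$)
$Y{\left(n,y \right)} = 28 + 2 n + 2 y + 2 y^{2}$ ($Y{\left(n,y \right)} = \left(3^{2} + \left(y y + \left(\left(n + y\right) + 5\right)\right)\right) 2 = \left(9 + \left(y^{2} + \left(5 + n + y\right)\right)\right) 2 = \left(9 + \left(5 + n + y + y^{2}\right)\right) 2 = \left(14 + n + y + y^{2}\right) 2 = 28 + 2 n + 2 y + 2 y^{2}$)
$Y^{3}{\left(E,-3 \right)} = \left(28 + 2 \left(- \frac{1}{2}\right) + 2 \left(-3\right) + 2 \left(-3\right)^{2}\right)^{3} = \left(28 - 1 - 6 + 2 \cdot 9\right)^{3} = \left(28 - 1 - 6 + 18\right)^{3} = 39^{3} = 59319$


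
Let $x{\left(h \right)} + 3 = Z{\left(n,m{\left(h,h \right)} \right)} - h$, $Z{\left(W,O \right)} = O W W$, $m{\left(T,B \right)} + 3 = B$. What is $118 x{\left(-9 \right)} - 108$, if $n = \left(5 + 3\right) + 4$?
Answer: $-203304$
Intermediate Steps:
$m{\left(T,B \right)} = -3 + B$
$n = 12$ ($n = 8 + 4 = 12$)
$Z{\left(W,O \right)} = O W^{2}$
$x{\left(h \right)} = -435 + 143 h$ ($x{\left(h \right)} = -3 - \left(h - \left(-3 + h\right) 12^{2}\right) = -3 - \left(h - \left(-3 + h\right) 144\right) = -3 + \left(\left(-432 + 144 h\right) - h\right) = -3 + \left(-432 + 143 h\right) = -435 + 143 h$)
$118 x{\left(-9 \right)} - 108 = 118 \left(-435 + 143 \left(-9\right)\right) - 108 = 118 \left(-435 - 1287\right) - 108 = 118 \left(-1722\right) - 108 = -203196 - 108 = -203304$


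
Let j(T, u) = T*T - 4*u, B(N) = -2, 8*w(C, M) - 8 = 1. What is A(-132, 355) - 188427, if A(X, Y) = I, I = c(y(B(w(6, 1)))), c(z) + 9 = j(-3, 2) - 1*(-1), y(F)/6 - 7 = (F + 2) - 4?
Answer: -188434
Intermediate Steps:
w(C, M) = 9/8 (w(C, M) = 1 + (⅛)*1 = 1 + ⅛ = 9/8)
y(F) = 30 + 6*F (y(F) = 42 + 6*((F + 2) - 4) = 42 + 6*((2 + F) - 4) = 42 + 6*(-2 + F) = 42 + (-12 + 6*F) = 30 + 6*F)
j(T, u) = T² - 4*u
c(z) = -7 (c(z) = -9 + (((-3)² - 4*2) - 1*(-1)) = -9 + ((9 - 8) + 1) = -9 + (1 + 1) = -9 + 2 = -7)
I = -7
A(X, Y) = -7
A(-132, 355) - 188427 = -7 - 188427 = -188434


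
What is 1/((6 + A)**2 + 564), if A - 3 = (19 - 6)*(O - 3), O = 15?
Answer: 1/27789 ≈ 3.5985e-5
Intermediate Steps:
A = 159 (A = 3 + (19 - 6)*(15 - 3) = 3 + 13*12 = 3 + 156 = 159)
1/((6 + A)**2 + 564) = 1/((6 + 159)**2 + 564) = 1/(165**2 + 564) = 1/(27225 + 564) = 1/27789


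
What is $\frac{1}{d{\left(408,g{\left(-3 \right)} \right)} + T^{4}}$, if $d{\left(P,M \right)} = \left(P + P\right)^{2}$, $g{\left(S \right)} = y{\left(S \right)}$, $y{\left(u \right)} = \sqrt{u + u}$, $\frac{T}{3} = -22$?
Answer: $\frac{1}{19640592} \approx 5.0915 \cdot 10^{-8}$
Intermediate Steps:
$T = -66$ ($T = 3 \left(-22\right) = -66$)
$y{\left(u \right)} = \sqrt{2} \sqrt{u}$ ($y{\left(u \right)} = \sqrt{2 u} = \sqrt{2} \sqrt{u}$)
$g{\left(S \right)} = \sqrt{2} \sqrt{S}$
$d{\left(P,M \right)} = 4 P^{2}$ ($d{\left(P,M \right)} = \left(2 P\right)^{2} = 4 P^{2}$)
$\frac{1}{d{\left(408,g{\left(-3 \right)} \right)} + T^{4}} = \frac{1}{4 \cdot 408^{2} + \left(-66\right)^{4}} = \frac{1}{4 \cdot 166464 + 18974736} = \frac{1}{665856 + 18974736} = \frac{1}{19640592}$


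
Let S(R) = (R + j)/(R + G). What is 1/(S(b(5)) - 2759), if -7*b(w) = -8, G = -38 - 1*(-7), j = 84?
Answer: -209/577227 ≈ -0.00036208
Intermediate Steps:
G = -31 (G = -38 + 7 = -31)
b(w) = 8/7 (b(w) = -⅐*(-8) = 8/7)
S(R) = (84 + R)/(-31 + R) (S(R) = (R + 84)/(R - 31) = (84 + R)/(-31 + R))
1/(S(b(5)) - 2759) = 1/((84 + 8/7)/(-31 + 8/7) - 2759) = 1/((596/7)/(-209/7) - 2759) = 1/(-7/209*596/7 - 2759) = 1/(-596/209 - 2759) = 1/(-577227/209) = -209/577227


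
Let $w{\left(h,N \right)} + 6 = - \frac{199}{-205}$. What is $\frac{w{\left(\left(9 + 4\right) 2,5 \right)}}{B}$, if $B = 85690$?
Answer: $- \frac{1031}{17566450} \approx -5.8691 \cdot 10^{-5}$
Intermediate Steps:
$w{\left(h,N \right)} = - \frac{1031}{205}$ ($w{\left(h,N \right)} = -6 - \frac{199}{-205} = -6 - - \frac{199}{205} = -6 + \frac{199}{205} = - \frac{1031}{205}$)
$\frac{w{\left(\left(9 + 4\right) 2,5 \right)}}{B} = - \frac{1031}{205 \cdot 85690} = \left(- \frac{1031}{205}\right) \frac{1}{85690} = - \frac{1031}{17566450}$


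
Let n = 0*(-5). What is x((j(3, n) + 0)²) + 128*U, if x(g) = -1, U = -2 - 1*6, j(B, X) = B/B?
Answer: -1025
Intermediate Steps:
n = 0
j(B, X) = 1
U = -8 (U = -2 - 6 = -8)
x((j(3, n) + 0)²) + 128*U = -1 + 128*(-8) = -1 - 1024 = -1025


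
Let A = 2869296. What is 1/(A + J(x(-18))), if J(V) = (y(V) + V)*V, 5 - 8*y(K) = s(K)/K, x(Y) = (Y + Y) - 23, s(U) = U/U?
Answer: 1/2872740 ≈ 3.4810e-7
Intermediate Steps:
s(U) = 1
x(Y) = -23 + 2*Y (x(Y) = 2*Y - 23 = -23 + 2*Y)
y(K) = 5/8 - 1/(8*K)
J(V) = V*(V + (-1 + 5*V)/(8*V)) (J(V) = ((-1 + 5*V)/(8*V) + V)*V = (V + (-1 + 5*V)/(8*V))*V = V*(V + (-1 + 5*V)/(8*V)))
1/(A + J(x(-18))) = 1/(2869296 + (-⅛ + (-23 + 2*(-18))² + 5*(-23 + 2*(-18))/8)) = 1/(2869296 + (-⅛ + (-23 - 36)² + 5*(-23 - 36)/8)) = 1/(2869296 + (-⅛ + (-59)² + (5/8)*(-59))) = 1/(2869296 + (-⅛ + 3481 - 295/8)) = 1/(2869296 + 3444) = 1/2872740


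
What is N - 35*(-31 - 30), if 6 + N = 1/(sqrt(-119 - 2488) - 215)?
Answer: 103963113/48832 - I*sqrt(2607)/48832 ≈ 2129.0 - 0.0010456*I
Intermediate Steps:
N = -6 + 1/(-215 + I*sqrt(2607)) (N = -6 + 1/(sqrt(-119 - 2488) - 215) = -6 + 1/(sqrt(-2607) - 215) = -6 + 1/(I*sqrt(2607) - 215) = -6 + 1/(-215 + I*sqrt(2607)) ≈ -6.0044 - 0.0010456*I)
N - 35*(-31 - 30) = (-293207/48832 - I*sqrt(2607)/48832) - 35*(-31 - 30) = (-293207/48832 - I*sqrt(2607)/48832) - 35*(-61) = (-293207/48832 - I*sqrt(2607)/48832) - 1*(-2135) = (-293207/48832 - I*sqrt(2607)/48832) + 2135 = 103963113/48832 - I*sqrt(2607)/48832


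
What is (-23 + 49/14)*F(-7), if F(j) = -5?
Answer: 195/2 ≈ 97.500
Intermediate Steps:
(-23 + 49/14)*F(-7) = (-23 + 49/14)*(-5) = (-23 + 49*(1/14))*(-5) = (-23 + 7/2)*(-5) = -39/2*(-5) = 195/2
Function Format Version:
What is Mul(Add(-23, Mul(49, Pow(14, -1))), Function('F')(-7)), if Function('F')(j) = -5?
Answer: Rational(195, 2) ≈ 97.500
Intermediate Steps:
Mul(Add(-23, Mul(49, Pow(14, -1))), Function('F')(-7)) = Mul(Add(-23, Mul(49, Pow(14, -1))), -5) = Mul(Add(-23, Mul(49, Rational(1, 14))), -5) = Mul(Add(-23, Rational(7, 2)), -5) = Mul(Rational(-39, 2), -5) = Rational(195, 2)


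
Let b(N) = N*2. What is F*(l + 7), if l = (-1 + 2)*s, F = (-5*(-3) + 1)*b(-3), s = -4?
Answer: -288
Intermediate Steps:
b(N) = 2*N
F = -96 (F = (-5*(-3) + 1)*(2*(-3)) = (15 + 1)*(-6) = 16*(-6) = -96)
l = -4 (l = (-1 + 2)*(-4) = 1*(-4) = -4)
F*(l + 7) = -96*(-4 + 7) = -96*3 = -288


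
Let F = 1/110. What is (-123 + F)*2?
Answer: -13529/55 ≈ -245.98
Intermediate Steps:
F = 1/110 ≈ 0.0090909
(-123 + F)*2 = (-123 + 1/110)*2 = -13529/110*2 = -13529/55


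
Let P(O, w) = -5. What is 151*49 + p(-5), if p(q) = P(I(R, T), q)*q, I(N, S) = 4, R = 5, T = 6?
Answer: 7424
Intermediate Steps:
p(q) = -5*q
151*49 + p(-5) = 151*49 - 5*(-5) = 7399 + 25 = 7424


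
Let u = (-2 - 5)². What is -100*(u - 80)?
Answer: 3100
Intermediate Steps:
u = 49 (u = (-7)² = 49)
-100*(u - 80) = -100*(49 - 80) = -100*(-31) = 3100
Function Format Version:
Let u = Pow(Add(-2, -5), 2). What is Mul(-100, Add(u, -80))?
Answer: 3100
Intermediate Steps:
u = 49 (u = Pow(-7, 2) = 49)
Mul(-100, Add(u, -80)) = Mul(-100, Add(49, -80)) = Mul(-100, -31) = 3100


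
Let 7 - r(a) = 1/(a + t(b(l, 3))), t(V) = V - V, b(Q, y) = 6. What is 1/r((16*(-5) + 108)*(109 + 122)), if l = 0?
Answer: 6468/45275 ≈ 0.14286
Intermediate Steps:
t(V) = 0
r(a) = 7 - 1/a (r(a) = 7 - 1/(a + 0) = 7 - 1/a)
1/r((16*(-5) + 108)*(109 + 122)) = 1/(7 - 1/((16*(-5) + 108)*(109 + 122))) = 1/(7 - 1/((-80 + 108)*231)) = 1/(7 - 1/(28*231)) = 1/(7 - 1/6468) = 1/(45275/6468) = 6468/45275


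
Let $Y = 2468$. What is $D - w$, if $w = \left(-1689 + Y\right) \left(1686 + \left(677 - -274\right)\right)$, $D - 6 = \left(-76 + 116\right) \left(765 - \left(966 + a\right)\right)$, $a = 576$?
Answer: $-2085297$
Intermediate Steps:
$D = -31074$ ($D = 6 + \left(-76 + 116\right) \left(765 - 1542\right) = 6 + 40 \left(765 - 1542\right) = 6 + 40 \left(-777\right) = 6 - 31080 = -31074$)
$w = 2054223$ ($w = \left(-1689 + 2468\right) \left(1686 + \left(677 - -274\right)\right) = 779 \left(1686 + \left(677 + 274\right)\right) = 779 \left(1686 + 951\right) = 779 \cdot 2637 = 2054223$)
$D - w = -31074 - 2054223 = -2085297$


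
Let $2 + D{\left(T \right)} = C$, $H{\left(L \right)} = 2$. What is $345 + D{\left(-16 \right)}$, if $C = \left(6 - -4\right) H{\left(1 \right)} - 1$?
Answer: $362$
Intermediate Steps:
$C = 19$ ($C = \left(6 - -4\right) 2 - 1 = \left(6 + 4\right) 2 - 1 = 10 \cdot 2 - 1 = 20 - 1 = 19$)
$D{\left(T \right)} = 17$ ($D{\left(T \right)} = -2 + 19 = 17$)
$345 + D{\left(-16 \right)} = 345 + 17 = 362$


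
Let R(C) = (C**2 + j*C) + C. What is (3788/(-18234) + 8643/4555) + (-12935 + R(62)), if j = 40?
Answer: -271896275254/41527935 ≈ -6547.3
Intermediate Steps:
R(C) = C**2 + 41*C (R(C) = (C**2 + 40*C) + C = C**2 + 41*C)
(3788/(-18234) + 8643/4555) + (-12935 + R(62)) = (3788/(-18234) + 8643/4555) + (-12935 + 62*(41 + 62)) = (3788*(-1/18234) + 8643*(1/4555)) + (-12935 + 62*103) = (-1894/9117 + 8643/4555) + (-12935 + 6386) = 70171061/41527935 - 6549 = -271896275254/41527935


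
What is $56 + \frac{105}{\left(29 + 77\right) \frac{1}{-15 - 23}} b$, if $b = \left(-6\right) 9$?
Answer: $\frac{110698}{53} \approx 2088.6$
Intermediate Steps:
$b = -54$
$56 + \frac{105}{\left(29 + 77\right) \frac{1}{-15 - 23}} b = 56 + \frac{105}{\left(29 + 77\right) \frac{1}{-15 - 23}} \left(-54\right) = 56 + \frac{105}{106 \frac{1}{-38}} \left(-54\right) = 56 + \frac{105}{106 \left(- \frac{1}{38}\right)} \left(-54\right) = 56 + \frac{105}{- \frac{53}{19}} \left(-54\right) = 56 + 105 \left(- \frac{19}{53}\right) \left(-54\right) = 56 - - \frac{107730}{53} = 56 + \frac{107730}{53} = \frac{110698}{53}$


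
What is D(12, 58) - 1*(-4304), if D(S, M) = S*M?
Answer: 5000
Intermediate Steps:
D(S, M) = M*S
D(12, 58) - 1*(-4304) = 58*12 - 1*(-4304) = 696 + 4304 = 5000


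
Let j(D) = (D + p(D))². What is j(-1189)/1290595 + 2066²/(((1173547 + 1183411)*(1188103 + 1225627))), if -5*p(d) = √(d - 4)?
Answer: 10053097436127793719/9177840864809296625 + 2378*I*√1193/6452975 ≈ 1.0954 + 0.012728*I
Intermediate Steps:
p(d) = -√(-4 + d)/5 (p(d) = -√(d - 4)/5 = -√(-4 + d)/5)
j(D) = (D - √(-4 + D)/5)²
j(-1189)/1290595 + 2066²/(((1173547 + 1183411)*(1188103 + 1225627))) = ((-√(-4 - 1189) + 5*(-1189))²/25)/1290595 + 2066²/(((1173547 + 1183411)*(1188103 + 1225627))) = ((-√(-1193) - 5945)²/25)*(1/1290595) + 4268356/((2356958*2413730)) = ((-I*√1193 - 5945)²/25)*(1/1290595) + 4268356/5689060233340 = ((-I*√1193 - 5945)²/25)*(1/1290595) + 4268356*(1/5689060233340) = ((-5945 - I*√1193)²/25)*(1/1290595) + 1067089/1422265058335 = (-5945 - I*√1193)²/32264875 + 1067089/1422265058335 = 1067089/1422265058335 + (-5945 - I*√1193)²/32264875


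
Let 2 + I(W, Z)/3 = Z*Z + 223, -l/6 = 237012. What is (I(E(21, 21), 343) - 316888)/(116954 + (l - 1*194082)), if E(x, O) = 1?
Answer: -18361/749600 ≈ -0.024494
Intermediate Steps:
l = -1422072 (l = -6*237012 = -1422072)
I(W, Z) = 663 + 3*Z**2 (I(W, Z) = -6 + 3*(Z*Z + 223) = -6 + 3*(Z**2 + 223) = -6 + 3*(223 + Z**2) = -6 + (669 + 3*Z**2) = 663 + 3*Z**2)
(I(E(21, 21), 343) - 316888)/(116954 + (l - 1*194082)) = ((663 + 3*343**2) - 316888)/(116954 + (-1422072 - 1*194082)) = ((663 + 3*117649) - 316888)/(116954 + (-1422072 - 194082)) = ((663 + 352947) - 316888)/(116954 - 1616154) = (353610 - 316888)/(-1499200) = 36722*(-1/1499200) = -18361/749600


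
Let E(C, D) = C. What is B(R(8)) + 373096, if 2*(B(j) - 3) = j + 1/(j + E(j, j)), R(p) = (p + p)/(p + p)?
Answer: 1492399/4 ≈ 3.7310e+5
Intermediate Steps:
R(p) = 1 (R(p) = (2*p)/((2*p)) = (2*p)*(1/(2*p)) = 1)
B(j) = 3 + j/2 + 1/(4*j) (B(j) = 3 + (j + 1/(j + j))/2 = 3 + (j + 1/(2*j))/2 = 3 + (j/2 + 1/(4*j)) = 3 + j/2 + 1/(4*j))
B(R(8)) + 373096 = (3 + (1/2)*1 + (1/4)/1) + 373096 = (3 + 1/2 + (1/4)*1) + 373096 = (3 + 1/2 + 1/4) + 373096 = 15/4 + 373096 = 1492399/4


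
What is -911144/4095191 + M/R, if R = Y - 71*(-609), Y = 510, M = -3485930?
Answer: -14315410801486/179160511059 ≈ -79.903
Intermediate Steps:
R = 43749 (R = 510 - 71*(-609) = 510 + 43239 = 43749)
-911144/4095191 + M/R = -911144/4095191 - 3485930/43749 = -14315410801486/179160511059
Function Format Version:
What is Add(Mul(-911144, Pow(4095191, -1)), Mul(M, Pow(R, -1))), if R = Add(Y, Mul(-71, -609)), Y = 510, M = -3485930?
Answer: Rational(-14315410801486, 179160511059) ≈ -79.903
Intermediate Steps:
R = 43749 (R = Add(510, Mul(-71, -609)) = Add(510, 43239) = 43749)
Add(Mul(-911144, Pow(4095191, -1)), Mul(M, Pow(R, -1))) = Add(Mul(-911144, Pow(4095191, -1)), Mul(-3485930, Pow(43749, -1))) = Add(Mul(-911144, Rational(1, 4095191)), Mul(-3485930, Rational(1, 43749))) = Add(Rational(-911144, 4095191), Rational(-3485930, 43749)) = Rational(-14315410801486, 179160511059)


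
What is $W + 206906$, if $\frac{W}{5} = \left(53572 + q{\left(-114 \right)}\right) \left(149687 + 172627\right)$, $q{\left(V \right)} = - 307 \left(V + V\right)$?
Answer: $199138688666$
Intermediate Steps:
$q{\left(V \right)} = - 614 V$ ($q{\left(V \right)} = - 307 \cdot 2 V = - 614 V$)
$W = 199138481760$ ($W = 5 \left(53572 - -69996\right) \left(149687 + 172627\right) = 5 \left(53572 + 69996\right) 322314 = 5 \cdot 123568 \cdot 322314 = 5 \cdot 39827696352 = 199138481760$)
$W + 206906 = 199138481760 + 206906 = 199138688666$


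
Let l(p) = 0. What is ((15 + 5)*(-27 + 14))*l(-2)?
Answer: 0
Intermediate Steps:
((15 + 5)*(-27 + 14))*l(-2) = ((15 + 5)*(-27 + 14))*0 = (20*(-13))*0 = -260*0 = 0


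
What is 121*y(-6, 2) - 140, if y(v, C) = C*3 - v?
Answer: 1312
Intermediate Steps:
y(v, C) = -v + 3*C (y(v, C) = 3*C - v = -v + 3*C)
121*y(-6, 2) - 140 = 121*(-1*(-6) + 3*2) - 140 = 121*(6 + 6) - 140 = 121*12 - 140 = 1452 - 140 = 1312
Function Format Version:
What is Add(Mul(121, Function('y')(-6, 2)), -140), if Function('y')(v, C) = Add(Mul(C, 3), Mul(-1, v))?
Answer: 1312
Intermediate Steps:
Function('y')(v, C) = Add(Mul(-1, v), Mul(3, C)) (Function('y')(v, C) = Add(Mul(3, C), Mul(-1, v)) = Add(Mul(-1, v), Mul(3, C)))
Add(Mul(121, Function('y')(-6, 2)), -140) = Add(Mul(121, Add(Mul(-1, -6), Mul(3, 2))), -140) = Add(Mul(121, Add(6, 6)), -140) = Add(Mul(121, 12), -140) = Add(1452, -140) = 1312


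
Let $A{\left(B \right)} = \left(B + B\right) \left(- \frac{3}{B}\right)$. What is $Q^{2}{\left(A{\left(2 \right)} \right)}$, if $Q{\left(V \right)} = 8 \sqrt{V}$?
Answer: $-384$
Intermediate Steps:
$A{\left(B \right)} = -6$ ($A{\left(B \right)} = 2 B \left(- \frac{3}{B}\right) = -6$)
$Q^{2}{\left(A{\left(2 \right)} \right)} = \left(8 \sqrt{-6}\right)^{2} = \left(8 i \sqrt{6}\right)^{2} = -384$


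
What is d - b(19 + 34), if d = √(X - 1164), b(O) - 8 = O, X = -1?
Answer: -61 + I*√1165 ≈ -61.0 + 34.132*I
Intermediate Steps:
b(O) = 8 + O
d = I*√1165 (d = √(-1 - 1164) = √(-1165) = I*√1165 ≈ 34.132*I)
d - b(19 + 34) = I*√1165 - (8 + (19 + 34)) = I*√1165 - (8 + 53) = I*√1165 - 1*61 = I*√1165 - 61 = -61 + I*√1165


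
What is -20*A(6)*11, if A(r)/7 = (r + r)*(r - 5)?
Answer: -18480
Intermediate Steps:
A(r) = 14*r*(-5 + r) (A(r) = 7*((r + r)*(r - 5)) = 7*((2*r)*(-5 + r)) = 7*(2*r*(-5 + r)) = 14*r*(-5 + r))
-20*A(6)*11 = -280*6*(-5 + 6)*11 = -280*6*11 = -20*84*11 = -1680*11 = -18480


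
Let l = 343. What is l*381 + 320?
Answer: 131003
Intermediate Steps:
l*381 + 320 = 343*381 + 320 = 130683 + 320 = 131003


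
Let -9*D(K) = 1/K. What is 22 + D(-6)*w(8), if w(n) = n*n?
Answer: 626/27 ≈ 23.185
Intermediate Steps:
D(K) = -1/(9*K)
w(n) = n**2
22 + D(-6)*w(8) = 22 - 1/9/(-6)*8**2 = 22 - 1/9*(-1/6)*64 = 22 + (1/54)*64 = 22 + 32/27 = 626/27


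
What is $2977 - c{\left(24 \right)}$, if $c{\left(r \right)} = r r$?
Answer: $2401$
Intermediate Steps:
$c{\left(r \right)} = r^{2}$
$2977 - c{\left(24 \right)} = 2977 - 24^{2} = 2977 - 576 = 2401$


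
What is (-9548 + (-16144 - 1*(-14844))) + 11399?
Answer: 551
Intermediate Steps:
(-9548 + (-16144 - 1*(-14844))) + 11399 = (-9548 + (-16144 + 14844)) + 11399 = (-9548 - 1300) + 11399 = -10848 + 11399 = 551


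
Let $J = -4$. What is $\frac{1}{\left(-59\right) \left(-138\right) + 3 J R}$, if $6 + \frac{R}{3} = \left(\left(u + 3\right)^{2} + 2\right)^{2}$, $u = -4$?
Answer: $\frac{1}{8034} \approx 0.00012447$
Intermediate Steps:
$R = 9$ ($R = -18 + 3 \left(\left(-4 + 3\right)^{2} + 2\right)^{2} = -18 + 3 \left(\left(-1\right)^{2} + 2\right)^{2} = -18 + 3 \left(1 + 2\right)^{2} = -18 + 3 \cdot 3^{2} = -18 + 3 \cdot 9 = -18 + 27 = 9$)
$\frac{1}{\left(-59\right) \left(-138\right) + 3 J R} = \frac{1}{\left(-59\right) \left(-138\right) + 3 \left(-4\right) 9} = \frac{1}{8142 - 108} = \frac{1}{8034}$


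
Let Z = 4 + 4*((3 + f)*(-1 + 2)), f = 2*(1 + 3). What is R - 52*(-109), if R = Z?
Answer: 5716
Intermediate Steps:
f = 8 (f = 2*4 = 8)
Z = 48 (Z = 4 + 4*((3 + 8)*(-1 + 2)) = 4 + 4*(11*1) = 4 + 4*11 = 4 + 44 = 48)
R = 48
R - 52*(-109) = 48 - 52*(-109) = 48 + 5668 = 5716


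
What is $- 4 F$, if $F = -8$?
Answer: $32$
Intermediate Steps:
$- 4 F = \left(-4\right) \left(-8\right) = 32$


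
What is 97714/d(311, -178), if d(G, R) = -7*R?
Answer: 48857/623 ≈ 78.422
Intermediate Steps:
97714/d(311, -178) = 97714/((-7*(-178))) = 97714/1246 = 97714*(1/1246) = 48857/623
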